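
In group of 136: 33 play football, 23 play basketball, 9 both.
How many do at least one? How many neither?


|A∪B| = 33+23-9 = 47
Neither = 136-47 = 89

At least one: 47; Neither: 89


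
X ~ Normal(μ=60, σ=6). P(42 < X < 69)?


z₁=(42-60)/6=-3.0, z₂=(69-60)/6=1.5
P = Φ(1.5) - Φ(-3.0) = 0.933193 - 0.001350 = 0.931843 ≈ 0.9318

P(42 < X < 69) ≈ 0.9318


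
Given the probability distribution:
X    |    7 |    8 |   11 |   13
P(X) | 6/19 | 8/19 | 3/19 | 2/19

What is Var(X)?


E[X] = 165/19
E[X²] = 1507/19
Var(X) = E[X²] - (E[X])² = 1507/19 - 27225/361 = 1408/361

Var(X) = 1408/361 ≈ 3.9003


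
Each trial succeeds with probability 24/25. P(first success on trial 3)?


Geometric: P(X=3) = (1-p)^(k-1)×p = (1/25)^2×24/25 = 24/15625

P(X=3) = 24/15625 ≈ 0.15%


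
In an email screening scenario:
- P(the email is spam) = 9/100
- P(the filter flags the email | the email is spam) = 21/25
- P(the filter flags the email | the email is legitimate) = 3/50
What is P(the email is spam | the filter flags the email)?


Using Bayes' theorem:
P(A|B) = P(B|A)·P(A) / P(B)

P(the filter flags the email) = 21/25 × 9/100 + 3/50 × 91/100
= 189/2500 + 273/5000 = 651/5000

P(the email is spam|the filter flags the email) = (189/2500) / (651/5000) = 18/31

P(the email is spam|the filter flags the email) = 18/31 ≈ 58.06%


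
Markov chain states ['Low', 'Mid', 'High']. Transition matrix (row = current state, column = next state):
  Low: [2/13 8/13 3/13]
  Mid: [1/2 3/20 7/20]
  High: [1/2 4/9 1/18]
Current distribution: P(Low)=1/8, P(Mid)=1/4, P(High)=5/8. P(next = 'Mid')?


P(next=Mid) = Σᵢ P(now=i)×P(i→Mid)
= 1/8×8/13 + 1/4×3/20 + 5/8×4/9
= 1/13 + 3/80 + 5/18 = 3671/9360

P = 3671/9360 ≈ 0.3922


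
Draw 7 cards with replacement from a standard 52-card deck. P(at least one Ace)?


P(not a Ace) = 48/52 = 12/13
P(none in 7 draws) = (12/13)^7 = 35831808/62748517
P(≥1 Ace) = 1 - 35831808/62748517 = 26916709/62748517

P = 26916709/62748517 ≈ 42.90%


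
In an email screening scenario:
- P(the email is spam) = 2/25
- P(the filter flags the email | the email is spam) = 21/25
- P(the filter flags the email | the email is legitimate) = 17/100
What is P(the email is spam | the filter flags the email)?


Using Bayes' theorem:
P(A|B) = P(B|A)·P(A) / P(B)

P(the filter flags the email) = 21/25 × 2/25 + 17/100 × 23/25
= 42/625 + 391/2500 = 559/2500

P(the email is spam|the filter flags the email) = (42/625) / (559/2500) = 168/559

P(the email is spam|the filter flags the email) = 168/559 ≈ 30.05%


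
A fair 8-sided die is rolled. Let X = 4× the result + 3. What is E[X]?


E[die] = (1+8)/2 = 9/2
E[X] = 4×9/2 + 3 = 21

E[X] = 21


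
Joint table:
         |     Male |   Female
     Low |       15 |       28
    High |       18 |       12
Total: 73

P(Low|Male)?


P(Low|Male) = 15/(15+18) = 15/33 = 5/11

P = 5/11 ≈ 45.45%


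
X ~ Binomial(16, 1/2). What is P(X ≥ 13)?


P(X ≥ 13) = Σ P(X=i) for i=13..16
P(X=13) = 35/4096
P(X=14) = 15/8192
P(X=15) = 1/4096
P(X=16) = 1/65536
Sum = 697/65536

P(X ≥ 13) = 697/65536 ≈ 1.06%


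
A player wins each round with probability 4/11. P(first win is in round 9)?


Geometric: P(X=9) = (1-p)^(k-1)×p = (7/11)^8×4/11 = 23059204/2357947691

P(X=9) = 23059204/2357947691 ≈ 0.98%


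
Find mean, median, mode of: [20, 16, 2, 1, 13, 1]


Sorted: [1, 1, 2, 13, 16, 20]
Mean = 53/6
Median = 15/2
Freq: {20: 1, 16: 1, 2: 1, 1: 2, 13: 1}
Mode: [1]

Mean=53/6, Median=15/2, Mode=1


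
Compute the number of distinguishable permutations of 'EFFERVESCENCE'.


Letters: 13, freq: {'E': 5, 'F': 2, 'R': 1, 'V': 1, 'S': 1, 'C': 2, 'N': 1}
13!/(5!×2!×1!×1!×1!×2!×1!) = 6227020800/480 = 12972960

12972960


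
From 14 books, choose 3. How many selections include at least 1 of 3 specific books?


Complement: C(14,3) - C(11,3) = 364 - 165 = 199

199


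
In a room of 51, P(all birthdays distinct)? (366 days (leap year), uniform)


P(all different) = Π(366-i)/366 for i=0..50
= (366/366)×(365/366)×...×(316/366)
= 0.025839

P ≈ 0.0258 ≈ 2.58%


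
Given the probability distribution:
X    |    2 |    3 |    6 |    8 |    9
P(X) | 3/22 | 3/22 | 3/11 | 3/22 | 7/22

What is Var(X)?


E[X] = 69/11
E[X²] = 507/11
Var(X) = E[X²] - (E[X])² = 507/11 - 4761/121 = 816/121

Var(X) = 816/121 ≈ 6.7438


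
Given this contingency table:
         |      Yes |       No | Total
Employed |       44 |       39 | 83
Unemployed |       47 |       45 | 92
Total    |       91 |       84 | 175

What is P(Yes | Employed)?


P(Yes | Employed) = 44/(44+39) = 44/83

P(Yes|Employed) = 44/83 ≈ 53.01%


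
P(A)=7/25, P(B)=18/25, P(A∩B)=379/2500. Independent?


P(A)×P(B) = 126/625
P(A∩B) = 379/2500
Not equal → NOT independent

No, not independent


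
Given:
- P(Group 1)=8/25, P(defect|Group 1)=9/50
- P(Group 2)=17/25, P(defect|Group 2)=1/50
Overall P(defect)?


P(B) = Σ P(B|Aᵢ)×P(Aᵢ)
  9/50×8/25 = 36/625
  1/50×17/25 = 17/1250
Sum = 89/1250

P(defect) = 89/1250 ≈ 7.12%


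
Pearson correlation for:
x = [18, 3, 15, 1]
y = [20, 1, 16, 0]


n=4, Σx=37, Σy=37, Σxy=603, Σx²=559, Σy²=657
r = (4×603 - 37×37)/√((4×559 - 37²)(4×657 - 37²))
= 1043/√(867×1259) = 1043/√1091553 ≈ 1043/1044.7741 ≈ 0.9983

r ≈ 0.9983


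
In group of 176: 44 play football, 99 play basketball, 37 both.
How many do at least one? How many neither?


|A∪B| = 44+99-37 = 106
Neither = 176-106 = 70

At least one: 106; Neither: 70


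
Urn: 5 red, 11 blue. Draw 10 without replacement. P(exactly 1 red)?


Hypergeometric: C(5,1)×C(11,9)/C(16,10)
= 5×55/8008 = 25/728

P(X=1) = 25/728 ≈ 3.43%


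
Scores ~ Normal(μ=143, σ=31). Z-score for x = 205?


z = (x - μ)/σ = (205 - 143)/31 = 2.0

z = 2.0


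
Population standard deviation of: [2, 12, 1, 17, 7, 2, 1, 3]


Mean = 45/8
  (2-45/8)²=841/64
  (12-45/8)²=2601/64
  (1-45/8)²=1369/64
  (17-45/8)²=8281/64
  (7-45/8)²=121/64
  (2-45/8)²=841/64
  (1-45/8)²=1369/64
  (3-45/8)²=441/64
Σ(x-μ)² = 1983/8
σ² = (1983/8)/8 = 1983/64

σ = √(1983/64) ≈ 5.5664


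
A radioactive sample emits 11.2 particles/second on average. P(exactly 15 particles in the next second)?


Poisson(λ=11.2): P(X=15) = e^(-λ)×λ^k/k!
= e^(-11.2) × 11.2^15 / 15!
≈ 1.367419607e-05 × 5.47356575926e+15 / 1307674368000 ≈ 0.057236

P(X=15) ≈ 0.057236 ≈ 5.72%


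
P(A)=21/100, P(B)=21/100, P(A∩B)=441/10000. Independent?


P(A)×P(B) = 441/10000
P(A∩B) = 441/10000
Equal ✓ → Independent

Yes, independent


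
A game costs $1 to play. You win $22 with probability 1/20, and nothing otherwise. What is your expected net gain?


E[gain] = (22-1)×1/20 + (-1)×19/20
= 21/20 - 19/20 = 1/10

Expected net gain = $1/10 ≈ $0.10


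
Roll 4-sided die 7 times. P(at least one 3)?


P(no 3)^7 = (3/4)^7 = 2187/16384
P(≥1) = 1 - 2187/16384 = 14197/16384

P = 14197/16384 ≈ 86.65%


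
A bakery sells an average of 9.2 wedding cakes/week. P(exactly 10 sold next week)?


Poisson(λ=9.2): P(X=10) = e^(-λ)×λ^k/k!
= e^(-9.2) × 9.2^10 / 10!
≈ 0.0001010394018 × 4343884542.24 / 3628800 ≈ 0.120950

P(X=10) ≈ 0.120950 ≈ 12.10%


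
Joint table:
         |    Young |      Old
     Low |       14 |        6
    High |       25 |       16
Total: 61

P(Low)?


P(Low) = (14+6)/61 = 20/61

P(Low) = 20/61 ≈ 32.79%


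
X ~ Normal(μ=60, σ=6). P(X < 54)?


z = (54-60)/6 = -1.0
P(Z < -1.0) = 0.1587

P(X < 54) ≈ 0.1587


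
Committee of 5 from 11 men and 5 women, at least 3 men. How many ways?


Count by #men:
  3M,2W: C(11,3)×C(5,2)=1650
  4M,1W: C(11,4)×C(5,1)=1650
  5M,0W: C(11,5)×C(5,0)=462
Total = 3762

3762


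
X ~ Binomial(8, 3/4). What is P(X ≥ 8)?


P(X ≥ 8) = Σ P(X=i) for i=8..8
P(X=8) = 6561/65536
Sum = 6561/65536

P(X ≥ 8) = 6561/65536 ≈ 10.01%


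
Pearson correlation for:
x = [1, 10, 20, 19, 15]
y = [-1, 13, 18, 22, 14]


n=5, Σx=65, Σy=66, Σxy=1117, Σx²=1087, Σy²=1174
r = (5×1117 - 65×66)/√((5×1087 - 65²)(5×1174 - 66²))
= 1295/√(1210×1514) = 1295/√1831940 ≈ 1295/1353.4918 ≈ 0.9568

r ≈ 0.9568


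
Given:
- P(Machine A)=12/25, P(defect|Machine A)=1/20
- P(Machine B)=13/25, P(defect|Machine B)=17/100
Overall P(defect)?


P(B) = Σ P(B|Aᵢ)×P(Aᵢ)
  1/20×12/25 = 3/125
  17/100×13/25 = 221/2500
Sum = 281/2500

P(defect) = 281/2500 ≈ 11.24%


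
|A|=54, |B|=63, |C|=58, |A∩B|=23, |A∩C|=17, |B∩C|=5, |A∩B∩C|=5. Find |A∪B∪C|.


|A∪B∪C| = 54+63+58-23-17-5+5 = 135

|A∪B∪C| = 135


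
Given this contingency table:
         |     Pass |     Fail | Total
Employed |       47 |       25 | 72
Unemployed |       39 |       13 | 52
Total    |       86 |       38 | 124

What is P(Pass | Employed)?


P(Pass | Employed) = 47/(47+25) = 47/72

P(Pass|Employed) = 47/72 ≈ 65.28%


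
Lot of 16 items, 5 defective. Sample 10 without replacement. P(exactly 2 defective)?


Hypergeometric: C(5,2)×C(11,8)/C(16,10)
= 10×165/8008 = 75/364

P(X=2) = 75/364 ≈ 20.60%


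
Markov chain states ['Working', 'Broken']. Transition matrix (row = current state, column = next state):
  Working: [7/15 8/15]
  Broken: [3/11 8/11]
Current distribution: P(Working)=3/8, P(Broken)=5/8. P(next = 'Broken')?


P(next=Broken) = Σᵢ P(now=i)×P(i→Broken)
= 3/8×8/15 + 5/8×8/11
= 1/5 + 5/11 = 36/55

P = 36/55 ≈ 0.6545


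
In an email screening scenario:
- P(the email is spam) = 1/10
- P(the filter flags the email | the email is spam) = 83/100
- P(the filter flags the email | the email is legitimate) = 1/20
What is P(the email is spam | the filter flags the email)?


Using Bayes' theorem:
P(A|B) = P(B|A)·P(A) / P(B)

P(the filter flags the email) = 83/100 × 1/10 + 1/20 × 9/10
= 83/1000 + 9/200 = 16/125

P(the email is spam|the filter flags the email) = (83/1000) / (16/125) = 83/128

P(the email is spam|the filter flags the email) = 83/128 ≈ 64.84%


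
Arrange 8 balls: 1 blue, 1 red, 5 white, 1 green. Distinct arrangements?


8!/(1!×1!×5!×1!) = 336

336


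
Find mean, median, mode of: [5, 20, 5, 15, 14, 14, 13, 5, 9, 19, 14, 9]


Sorted: [5, 5, 5, 9, 9, 13, 14, 14, 14, 15, 19, 20]
Mean = 142/12 = 71/6
Median = 27/2
Freq: {5: 3, 20: 1, 15: 1, 14: 3, 13: 1, 9: 2, 19: 1}
Mode: [5, 14]

Mean=71/6, Median=27/2, Mode=[5, 14]


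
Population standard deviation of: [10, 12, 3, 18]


Mean = 43/4
  (10-43/4)²=9/16
  (12-43/4)²=25/16
  (3-43/4)²=961/16
  (18-43/4)²=841/16
Σ(x-μ)² = 459/4
σ² = (459/4)/4 = 459/16

σ = √(459/16) ≈ 5.3561


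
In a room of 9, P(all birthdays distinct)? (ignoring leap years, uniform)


P(all different) = Π(365-i)/365 for i=0..8
= (365/365)×(364/365)×...×(357/365)
= 0.905376

P ≈ 0.9054 ≈ 90.54%


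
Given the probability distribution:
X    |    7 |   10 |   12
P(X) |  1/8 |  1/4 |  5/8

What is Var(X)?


E[X] = 87/8
E[X²] = 969/8
Var(X) = E[X²] - (E[X])² = 969/8 - 7569/64 = 183/64

Var(X) = 183/64 ≈ 2.8594


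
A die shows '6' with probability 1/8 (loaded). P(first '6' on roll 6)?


Geometric: P(X=6) = (1-p)^(k-1)×p = (7/8)^5×1/8 = 16807/262144

P(X=6) = 16807/262144 ≈ 6.41%


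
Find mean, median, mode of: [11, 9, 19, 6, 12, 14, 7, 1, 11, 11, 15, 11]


Sorted: [1, 6, 7, 9, 11, 11, 11, 11, 12, 14, 15, 19]
Mean = 127/12
Median = 11
Freq: {11: 4, 9: 1, 19: 1, 6: 1, 12: 1, 14: 1, 7: 1, 1: 1, 15: 1}
Mode: [11]

Mean=127/12, Median=11, Mode=11


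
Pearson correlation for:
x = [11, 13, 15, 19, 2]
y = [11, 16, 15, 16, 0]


n=5, Σx=60, Σy=58, Σxy=858, Σx²=880, Σy²=858
r = (5×858 - 60×58)/√((5×880 - 60²)(5×858 - 58²))
= 810/√(800×926) = 810/√740800 ≈ 810/860.6974 ≈ 0.9411

r ≈ 0.9411


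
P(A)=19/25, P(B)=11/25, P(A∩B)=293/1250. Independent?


P(A)×P(B) = 209/625
P(A∩B) = 293/1250
Not equal → NOT independent

No, not independent


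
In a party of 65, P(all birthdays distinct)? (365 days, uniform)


P(all different) = Π(365-i)/365 for i=0..64
= (365/365)×(364/365)×...×(301/365)
= 0.002317

P ≈ 0.0023 ≈ 0.23%


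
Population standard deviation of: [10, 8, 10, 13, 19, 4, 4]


Mean = 68/7
  (10-68/7)²=4/49
  (8-68/7)²=144/49
  (10-68/7)²=4/49
  (13-68/7)²=529/49
  (19-68/7)²=4225/49
  (4-68/7)²=1600/49
  (4-68/7)²=1600/49
Σ(x-μ)² = 1158/7
σ² = (1158/7)/7 = 1158/49

σ = √(1158/49) ≈ 4.8613


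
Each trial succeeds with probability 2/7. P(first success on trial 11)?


Geometric: P(X=11) = (1-p)^(k-1)×p = (5/7)^10×2/7 = 19531250/1977326743

P(X=11) = 19531250/1977326743 ≈ 0.99%


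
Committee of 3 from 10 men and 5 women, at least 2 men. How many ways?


Count by #men:
  2M,1W: C(10,2)×C(5,1)=225
  3M,0W: C(10,3)×C(5,0)=120
Total = 345

345


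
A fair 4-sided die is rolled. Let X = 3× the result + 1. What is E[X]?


E[die] = (1+4)/2 = 5/2
E[X] = 3×5/2 + 1 = 17/2

E[X] = 17/2


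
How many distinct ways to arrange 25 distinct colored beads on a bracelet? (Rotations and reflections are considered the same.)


Free circular arrangements: rotations and reflections both identified.
(n-1)!/2 = 24!/2 = 620448401733239439360000/2 = 310224200866619719680000

310224200866619719680000


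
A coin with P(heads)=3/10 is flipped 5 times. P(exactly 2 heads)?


Binomial: P(X=2) = C(5,2)×p^2×(1-p)^3
= 10 × 9/100 × 343/1000 = 3087/10000

P(X=2) = 3087/10000 ≈ 30.87%


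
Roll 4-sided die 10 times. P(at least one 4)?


P(no 4)^10 = (3/4)^10 = 59049/1048576
P(≥1) = 1 - 59049/1048576 = 989527/1048576

P = 989527/1048576 ≈ 94.37%


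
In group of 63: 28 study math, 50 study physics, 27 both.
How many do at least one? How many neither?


|A∪B| = 28+50-27 = 51
Neither = 63-51 = 12

At least one: 51; Neither: 12


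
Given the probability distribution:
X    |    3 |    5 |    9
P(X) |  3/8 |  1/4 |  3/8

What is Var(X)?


E[X] = 23/4
E[X²] = 40
Var(X) = E[X²] - (E[X])² = 40 - 529/16 = 111/16

Var(X) = 111/16 ≈ 6.9375


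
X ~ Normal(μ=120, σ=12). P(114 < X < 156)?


z₁=(114-120)/12=-0.5, z₂=(156-120)/12=3.0
P = Φ(3.0) - Φ(-0.5) = 0.998650 - 0.308538 = 0.690112 ≈ 0.6901

P(114 < X < 156) ≈ 0.6901


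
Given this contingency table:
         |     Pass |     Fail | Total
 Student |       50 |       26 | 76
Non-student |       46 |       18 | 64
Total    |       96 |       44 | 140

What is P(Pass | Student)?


P(Pass | Student) = 50/(50+26) = 50/76 = 25/38

P(Pass|Student) = 25/38 ≈ 65.79%


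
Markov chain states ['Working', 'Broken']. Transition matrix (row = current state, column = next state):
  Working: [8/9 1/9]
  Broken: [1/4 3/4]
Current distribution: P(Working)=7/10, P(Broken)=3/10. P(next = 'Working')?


P(next=Working) = Σᵢ P(now=i)×P(i→Working)
= 7/10×8/9 + 3/10×1/4
= 28/45 + 3/40 = 251/360

P = 251/360 ≈ 0.6972


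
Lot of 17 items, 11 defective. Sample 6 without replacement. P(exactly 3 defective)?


Hypergeometric: C(11,3)×C(6,3)/C(17,6)
= 165×20/12376 = 825/3094

P(X=3) = 825/3094 ≈ 26.66%


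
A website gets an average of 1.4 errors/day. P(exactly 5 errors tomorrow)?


Poisson(λ=1.4): P(X=5) = e^(-λ)×λ^k/k!
= e^(-1.4) × 1.4^5 / 5!
≈ 0.2465969639 × 5.37824 / 120 ≈ 0.011052

P(X=5) ≈ 0.011052 ≈ 1.11%


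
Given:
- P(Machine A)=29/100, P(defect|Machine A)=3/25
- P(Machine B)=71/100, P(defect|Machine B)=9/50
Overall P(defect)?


P(B) = Σ P(B|Aᵢ)×P(Aᵢ)
  3/25×29/100 = 87/2500
  9/50×71/100 = 639/5000
Sum = 813/5000

P(defect) = 813/5000 ≈ 16.26%


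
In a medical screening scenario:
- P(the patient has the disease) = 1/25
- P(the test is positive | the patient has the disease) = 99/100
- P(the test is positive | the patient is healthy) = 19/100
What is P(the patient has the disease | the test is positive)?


Using Bayes' theorem:
P(A|B) = P(B|A)·P(A) / P(B)

P(the test is positive) = 99/100 × 1/25 + 19/100 × 24/25
= 99/2500 + 114/625 = 111/500

P(the patient has the disease|the test is positive) = (99/2500) / (111/500) = 33/185

P(the patient has the disease|the test is positive) = 33/185 ≈ 17.84%


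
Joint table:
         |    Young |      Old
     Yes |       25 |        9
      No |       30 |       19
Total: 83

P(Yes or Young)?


P(Yes∨Young) = P(Yes) + P(Young) - P(Yes∧Young)
= (34 + 55 - 25)/83 = 64/83

P = 64/83 ≈ 77.11%


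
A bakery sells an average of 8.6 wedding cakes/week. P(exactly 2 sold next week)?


Poisson(λ=8.6): P(X=2) = e^(-λ)×λ^k/k!
= e^(-8.6) × 8.6^2 / 2!
≈ 0.0001841057937 × 73.96 / 2 ≈ 0.006808

P(X=2) ≈ 0.006808 ≈ 0.68%


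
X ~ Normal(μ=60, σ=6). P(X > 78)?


z = (78-60)/6 = 3.0
P(X > 78) = 1 - P(Z ≤ 3.0) = 1 - 0.9987 = 0.0013

P(X > 78) ≈ 0.0013


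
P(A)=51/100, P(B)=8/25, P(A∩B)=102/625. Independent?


P(A)×P(B) = 102/625
P(A∩B) = 102/625
Equal ✓ → Independent

Yes, independent


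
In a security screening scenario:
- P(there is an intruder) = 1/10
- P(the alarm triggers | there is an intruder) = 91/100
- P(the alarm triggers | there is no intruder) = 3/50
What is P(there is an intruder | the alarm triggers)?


Using Bayes' theorem:
P(A|B) = P(B|A)·P(A) / P(B)

P(the alarm triggers) = 91/100 × 1/10 + 3/50 × 9/10
= 91/1000 + 27/500 = 29/200

P(there is an intruder|the alarm triggers) = (91/1000) / (29/200) = 91/145

P(there is an intruder|the alarm triggers) = 91/145 ≈ 62.76%


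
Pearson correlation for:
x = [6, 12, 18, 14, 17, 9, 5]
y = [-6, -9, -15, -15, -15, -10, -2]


n=7, Σx=81, Σy=-72, Σxy=-979, Σx²=1095, Σy²=896
r = (7×(-979) - 81×(-72))/√((7×1095 - 81²)(7×896 - (-72)²))
= -1021/√(1104×1088) = -1021/√1201152 ≈ -1021/1095.9708 ≈ -0.9316

r ≈ -0.9316


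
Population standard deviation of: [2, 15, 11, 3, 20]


Mean = 51/5
  (2-51/5)²=1681/25
  (15-51/5)²=576/25
  (11-51/5)²=16/25
  (3-51/5)²=1296/25
  (20-51/5)²=2401/25
Σ(x-μ)² = 1194/5
σ² = (1194/5)/5 = 1194/25

σ = √(1194/25) ≈ 6.9109


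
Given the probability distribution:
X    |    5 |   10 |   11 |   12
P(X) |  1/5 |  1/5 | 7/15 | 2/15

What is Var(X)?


E[X] = 146/15
E[X²] = 302/3
Var(X) = E[X²] - (E[X])² = 302/3 - 21316/225 = 1334/225

Var(X) = 1334/225 ≈ 5.9289


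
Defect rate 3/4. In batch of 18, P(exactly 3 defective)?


Binomial: P(X=3) = C(18,3)×p^3×(1-p)^15
= 816 × 27/64 × 1/1073741824 = 1377/4294967296

P(X=3) = 1377/4294967296 ≈ 0.00%


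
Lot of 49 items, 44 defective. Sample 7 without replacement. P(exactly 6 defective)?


Hypergeometric: C(44,6)×C(5,1)/C(49,7)
= 7059052×5/85900584 = 2665/6486

P(X=6) = 2665/6486 ≈ 41.09%


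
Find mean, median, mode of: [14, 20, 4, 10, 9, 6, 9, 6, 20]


Sorted: [4, 6, 6, 9, 9, 10, 14, 20, 20]
Mean = 98/9
Median = 9
Freq: {14: 1, 20: 2, 4: 1, 10: 1, 9: 2, 6: 2}
Mode: [6, 9, 20]

Mean=98/9, Median=9, Mode=[6, 9, 20]


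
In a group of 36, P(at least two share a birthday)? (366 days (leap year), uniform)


P(all different) = Π(366-i)/366 for i=0..35
= 0.168667
P(match) = 1 - 0.168667 = 0.831333

P ≈ 0.8313 ≈ 83.13%


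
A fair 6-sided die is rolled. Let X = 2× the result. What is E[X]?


E[die] = (1+6)/2 = 7/2
E[X] = 2 × 7/2 = 7

E[X] = 7


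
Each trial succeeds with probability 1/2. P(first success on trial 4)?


Geometric: P(X=4) = (1-p)^(k-1)×p = (1/2)^3×1/2 = 1/16

P(X=4) = 1/16 ≈ 6.25%


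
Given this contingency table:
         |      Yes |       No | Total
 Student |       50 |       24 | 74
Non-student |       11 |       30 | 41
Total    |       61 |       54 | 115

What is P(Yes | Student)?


P(Yes | Student) = 50/(50+24) = 50/74 = 25/37

P(Yes|Student) = 25/37 ≈ 67.57%


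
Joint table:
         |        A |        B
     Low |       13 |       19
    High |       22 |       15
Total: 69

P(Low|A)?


P(Low|A) = 13/(13+22) = 13/35

P = 13/35 ≈ 37.14%


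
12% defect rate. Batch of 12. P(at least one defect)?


P(all good) = (22/25)^12 = 12855002631049216/59604644775390625
P(≥1 defect) = 46749642144341409/59604644775390625

P = 46749642144341409/59604644775390625 ≈ 78.43%


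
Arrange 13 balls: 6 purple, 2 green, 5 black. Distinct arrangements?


13!/(6!×2!×5!) = 36036

36036


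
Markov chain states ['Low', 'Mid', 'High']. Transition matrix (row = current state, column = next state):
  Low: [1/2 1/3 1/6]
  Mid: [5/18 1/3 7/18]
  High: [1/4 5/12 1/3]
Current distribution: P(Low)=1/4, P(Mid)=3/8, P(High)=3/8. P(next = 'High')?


P(next=High) = Σᵢ P(now=i)×P(i→High)
= 1/4×1/6 + 3/8×7/18 + 3/8×1/3
= 1/24 + 7/48 + 1/8 = 5/16

P = 5/16 ≈ 0.3125


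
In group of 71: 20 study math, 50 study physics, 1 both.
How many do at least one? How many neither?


|A∪B| = 20+50-1 = 69
Neither = 71-69 = 2

At least one: 69; Neither: 2


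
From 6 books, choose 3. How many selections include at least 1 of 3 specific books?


Complement: C(6,3) - C(3,3) = 20 - 1 = 19

19


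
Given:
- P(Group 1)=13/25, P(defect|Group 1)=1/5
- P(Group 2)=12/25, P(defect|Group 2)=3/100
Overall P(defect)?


P(B) = Σ P(B|Aᵢ)×P(Aᵢ)
  1/5×13/25 = 13/125
  3/100×12/25 = 9/625
Sum = 74/625

P(defect) = 74/625 ≈ 11.84%


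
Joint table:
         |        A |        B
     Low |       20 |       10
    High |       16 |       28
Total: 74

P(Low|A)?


P(Low|A) = 20/(20+16) = 20/36 = 5/9

P = 5/9 ≈ 55.56%


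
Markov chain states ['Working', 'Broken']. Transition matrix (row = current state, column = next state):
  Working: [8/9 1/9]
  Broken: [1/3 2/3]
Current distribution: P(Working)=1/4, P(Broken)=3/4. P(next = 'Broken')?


P(next=Broken) = Σᵢ P(now=i)×P(i→Broken)
= 1/4×1/9 + 3/4×2/3
= 1/36 + 1/2 = 19/36

P = 19/36 ≈ 0.5278


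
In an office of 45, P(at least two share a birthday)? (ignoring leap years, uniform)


P(all different) = Π(365-i)/365 for i=0..44
= 0.059024
P(match) = 1 - 0.059024 = 0.940976

P ≈ 0.9410 ≈ 94.10%


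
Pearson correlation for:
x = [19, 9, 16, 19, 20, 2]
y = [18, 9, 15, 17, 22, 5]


n=6, Σx=85, Σy=86, Σxy=1436, Σx²=1463, Σy²=1428
r = (6×1436 - 85×86)/√((6×1463 - 85²)(6×1428 - 86²))
= 1306/√(1553×1172) = 1306/√1820116 ≈ 1306/1349.1167 ≈ 0.9680

r ≈ 0.9680


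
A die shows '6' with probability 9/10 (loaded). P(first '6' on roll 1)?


Geometric: P(X=1) = (1-p)^(k-1)×p = (1/10)^0×9/10 = 9/10

P(X=1) = 9/10 ≈ 90.00%


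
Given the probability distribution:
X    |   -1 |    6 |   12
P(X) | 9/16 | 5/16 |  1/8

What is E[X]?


E[X] = Σ x·P(X=x)
= (-1)×(9/16) + (6)×(5/16) + (12)×(1/8)
= 45/16

E[X] = 45/16


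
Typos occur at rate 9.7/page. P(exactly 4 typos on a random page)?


Poisson(λ=9.7): P(X=4) = e^(-λ)×λ^k/k!
= e^(-9.7) × 9.7^4 / 4!
≈ 6.128349505e-05 × 8852.9281 / 24 ≈ 0.022606

P(X=4) ≈ 0.022606 ≈ 2.26%


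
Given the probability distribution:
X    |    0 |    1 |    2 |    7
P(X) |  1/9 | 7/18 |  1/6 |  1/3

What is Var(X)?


E[X] = 55/18
E[X²] = 313/18
Var(X) = E[X²] - (E[X])² = 313/18 - 3025/324 = 2609/324

Var(X) = 2609/324 ≈ 8.0525


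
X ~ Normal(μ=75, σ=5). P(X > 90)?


z = (90-75)/5 = 3.0
P(X > 90) = 1 - P(Z ≤ 3.0) = 1 - 0.9987 = 0.0013

P(X > 90) ≈ 0.0013


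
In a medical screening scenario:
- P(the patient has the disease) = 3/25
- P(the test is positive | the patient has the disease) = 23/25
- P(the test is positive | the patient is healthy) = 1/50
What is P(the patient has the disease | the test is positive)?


Using Bayes' theorem:
P(A|B) = P(B|A)·P(A) / P(B)

P(the test is positive) = 23/25 × 3/25 + 1/50 × 22/25
= 69/625 + 11/625 = 16/125

P(the patient has the disease|the test is positive) = (69/625) / (16/125) = 69/80

P(the patient has the disease|the test is positive) = 69/80 ≈ 86.25%


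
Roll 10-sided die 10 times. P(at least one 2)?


P(no 2)^10 = (9/10)^10 = 3486784401/10000000000
P(≥1) = 1 - 3486784401/10000000000 = 6513215599/10000000000

P = 6513215599/10000000000 ≈ 65.13%


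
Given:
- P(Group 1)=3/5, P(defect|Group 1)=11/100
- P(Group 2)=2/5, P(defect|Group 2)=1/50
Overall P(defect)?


P(B) = Σ P(B|Aᵢ)×P(Aᵢ)
  11/100×3/5 = 33/500
  1/50×2/5 = 1/125
Sum = 37/500

P(defect) = 37/500 ≈ 7.40%


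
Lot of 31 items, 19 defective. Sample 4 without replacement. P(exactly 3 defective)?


Hypergeometric: C(19,3)×C(12,1)/C(31,4)
= 969×12/31465 = 11628/31465

P(X=3) = 11628/31465 ≈ 36.96%


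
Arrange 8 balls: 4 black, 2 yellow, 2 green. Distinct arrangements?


8!/(4!×2!×2!) = 420

420


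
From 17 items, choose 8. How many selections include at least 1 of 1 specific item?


Complement: C(17,8) - C(16,8) = 24310 - 12870 = 11440

11440


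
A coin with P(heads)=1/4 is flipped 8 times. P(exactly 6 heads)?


Binomial: P(X=6) = C(8,6)×p^6×(1-p)^2
= 28 × 1/4096 × 9/16 = 63/16384

P(X=6) = 63/16384 ≈ 0.38%


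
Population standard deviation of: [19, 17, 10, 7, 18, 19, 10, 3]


Mean = 103/8
  (19-103/8)²=2401/64
  (17-103/8)²=1089/64
  (10-103/8)²=529/64
  (7-103/8)²=2209/64
  (18-103/8)²=1681/64
  (19-103/8)²=2401/64
  (10-103/8)²=529/64
  (3-103/8)²=6241/64
Σ(x-μ)² = 2135/8
σ² = (2135/8)/8 = 2135/64

σ = √(2135/64) ≈ 5.7758


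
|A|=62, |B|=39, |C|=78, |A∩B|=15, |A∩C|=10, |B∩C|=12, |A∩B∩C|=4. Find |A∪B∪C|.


|A∪B∪C| = 62+39+78-15-10-12+4 = 146

|A∪B∪C| = 146


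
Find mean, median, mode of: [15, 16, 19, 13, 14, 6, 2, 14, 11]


Sorted: [2, 6, 11, 13, 14, 14, 15, 16, 19]
Mean = 110/9
Median = 14
Freq: {15: 1, 16: 1, 19: 1, 13: 1, 14: 2, 6: 1, 2: 1, 11: 1}
Mode: [14]

Mean=110/9, Median=14, Mode=14


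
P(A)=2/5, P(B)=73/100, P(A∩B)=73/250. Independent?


P(A)×P(B) = 73/250
P(A∩B) = 73/250
Equal ✓ → Independent

Yes, independent


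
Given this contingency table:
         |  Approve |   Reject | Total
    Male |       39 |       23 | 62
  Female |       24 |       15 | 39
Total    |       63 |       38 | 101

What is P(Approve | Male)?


P(Approve | Male) = 39/(39+23) = 39/62

P(Approve|Male) = 39/62 ≈ 62.90%


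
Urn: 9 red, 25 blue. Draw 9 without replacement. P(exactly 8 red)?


Hypergeometric: C(9,8)×C(25,1)/C(34,9)
= 9×25/52451256 = 75/17483752

P(X=8) = 75/17483752 ≈ 0.00%


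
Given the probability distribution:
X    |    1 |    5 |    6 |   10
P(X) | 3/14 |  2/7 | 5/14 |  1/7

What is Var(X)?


E[X] = 73/14
E[X²] = 69/2
Var(X) = E[X²] - (E[X])² = 69/2 - 5329/196 = 1433/196

Var(X) = 1433/196 ≈ 7.3112


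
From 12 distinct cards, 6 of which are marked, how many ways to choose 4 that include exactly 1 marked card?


Choose 1 of the 6 marked cards and 3 of the other 6 cards:
C(6,1)×C(6,3) = 6×20 = 120

120


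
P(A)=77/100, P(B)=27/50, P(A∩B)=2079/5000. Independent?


P(A)×P(B) = 2079/5000
P(A∩B) = 2079/5000
Equal ✓ → Independent

Yes, independent


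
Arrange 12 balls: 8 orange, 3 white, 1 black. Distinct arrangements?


12!/(8!×3!×1!) = 1980

1980


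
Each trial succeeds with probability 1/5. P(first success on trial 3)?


Geometric: P(X=3) = (1-p)^(k-1)×p = (4/5)^2×1/5 = 16/125

P(X=3) = 16/125 ≈ 12.80%


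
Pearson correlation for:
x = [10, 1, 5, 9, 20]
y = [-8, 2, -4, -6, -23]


n=5, Σx=45, Σy=-39, Σxy=-612, Σx²=607, Σy²=649
r = (5×(-612) - 45×(-39))/√((5×607 - 45²)(5×649 - (-39)²))
= -1305/√(1010×1724) = -1305/√1741240 ≈ -1305/1319.5605 ≈ -0.9890

r ≈ -0.9890


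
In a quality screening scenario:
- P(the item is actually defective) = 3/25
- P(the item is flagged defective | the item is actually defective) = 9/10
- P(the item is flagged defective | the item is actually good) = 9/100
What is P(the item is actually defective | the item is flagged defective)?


Using Bayes' theorem:
P(A|B) = P(B|A)·P(A) / P(B)

P(the item is flagged defective) = 9/10 × 3/25 + 9/100 × 22/25
= 27/250 + 99/1250 = 117/625

P(the item is actually defective|the item is flagged defective) = (27/250) / (117/625) = 15/26

P(the item is actually defective|the item is flagged defective) = 15/26 ≈ 57.69%


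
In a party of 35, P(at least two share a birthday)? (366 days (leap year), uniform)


P(all different) = Π(366-i)/366 for i=0..34
= 0.186502
P(match) = 1 - 0.186502 = 0.813498

P ≈ 0.8135 ≈ 81.35%


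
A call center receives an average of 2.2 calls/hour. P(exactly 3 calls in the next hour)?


Poisson(λ=2.2): P(X=3) = e^(-λ)×λ^k/k!
= e^(-2.2) × 2.2^3 / 3!
≈ 0.1108031584 × 10.648 / 6 ≈ 0.196639

P(X=3) ≈ 0.196639 ≈ 19.66%


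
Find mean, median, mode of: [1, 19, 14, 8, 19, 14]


Sorted: [1, 8, 14, 14, 19, 19]
Mean = 75/6 = 25/2
Median = 14
Freq: {1: 1, 19: 2, 14: 2, 8: 1}
Mode: [14, 19]

Mean=25/2, Median=14, Mode=[14, 19]


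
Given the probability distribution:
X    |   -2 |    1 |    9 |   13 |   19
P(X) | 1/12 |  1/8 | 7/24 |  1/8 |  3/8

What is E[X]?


E[X] = Σ x·P(X=x)
= (-2)×(1/12) + (1)×(1/8) + (9)×(7/24) + (13)×(1/8) + (19)×(3/8)
= 34/3

E[X] = 34/3


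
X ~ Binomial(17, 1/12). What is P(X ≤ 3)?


P(X ≤ 3) = Σ P(X=i) for i=0..3
P(X=0) = 505447028499293771/2218611106740436992
P(X=1) = 781145407680726737/2218611106740436992
P(X=2) = 71013218880066067/277326388342554624
P(X=3) = 32278735854575485/277326388342554624
Sum = 528232018514288231/554652776685109248

P(X ≤ 3) = 528232018514288231/554652776685109248 ≈ 95.24%


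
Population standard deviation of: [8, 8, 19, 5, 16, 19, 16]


Mean = 91/7 = 13
  (8-13)²=25
  (8-13)²=25
  (19-13)²=36
  (5-13)²=64
  (16-13)²=9
  (19-13)²=36
  (16-13)²=9
Σ(x-μ)² = 204
σ² = 204/7

σ = √(204/7) ≈ 5.3984


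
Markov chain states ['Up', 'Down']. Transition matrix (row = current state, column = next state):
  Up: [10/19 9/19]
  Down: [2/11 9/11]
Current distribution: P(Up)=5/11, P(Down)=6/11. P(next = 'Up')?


P(next=Up) = Σᵢ P(now=i)×P(i→Up)
= 5/11×10/19 + 6/11×2/11
= 50/209 + 12/121 = 778/2299

P = 778/2299 ≈ 0.3384


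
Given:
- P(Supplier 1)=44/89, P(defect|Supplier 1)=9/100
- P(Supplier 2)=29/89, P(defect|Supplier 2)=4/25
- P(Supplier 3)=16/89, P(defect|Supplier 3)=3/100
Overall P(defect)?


P(B) = Σ P(B|Aᵢ)×P(Aᵢ)
  9/100×44/89 = 99/2225
  4/25×29/89 = 116/2225
  3/100×16/89 = 12/2225
Sum = 227/2225

P(defect) = 227/2225 ≈ 10.20%


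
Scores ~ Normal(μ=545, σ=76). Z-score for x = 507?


z = (x - μ)/σ = (507 - 545)/76 = -0.5

z = -0.5


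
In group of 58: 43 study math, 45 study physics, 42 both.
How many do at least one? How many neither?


|A∪B| = 43+45-42 = 46
Neither = 58-46 = 12

At least one: 46; Neither: 12


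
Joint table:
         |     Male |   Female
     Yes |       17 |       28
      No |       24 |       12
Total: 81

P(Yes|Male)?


P(Yes|Male) = 17/(17+24) = 17/41

P = 17/41 ≈ 41.46%


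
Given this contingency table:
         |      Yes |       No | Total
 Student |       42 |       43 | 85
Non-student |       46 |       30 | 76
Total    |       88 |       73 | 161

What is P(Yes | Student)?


P(Yes | Student) = 42/(42+43) = 42/85

P(Yes|Student) = 42/85 ≈ 49.41%


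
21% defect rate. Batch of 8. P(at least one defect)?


P(all good) = (79/100)^8 = 1517108809906561/10000000000000000
P(≥1 defect) = 8482891190093439/10000000000000000

P = 8482891190093439/10000000000000000 ≈ 84.83%


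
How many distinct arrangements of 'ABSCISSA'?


Letters: 8, freq: {'A': 2, 'B': 1, 'S': 3, 'C': 1, 'I': 1}
8!/(2!×1!×3!×1!×1!) = 40320/12 = 3360

3360


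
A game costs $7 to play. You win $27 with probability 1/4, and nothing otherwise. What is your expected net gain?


E[gain] = (27-7)×1/4 + (-7)×3/4
= 5 - 21/4 = -1/4

Expected net gain = $-1/4 ≈ $-0.25


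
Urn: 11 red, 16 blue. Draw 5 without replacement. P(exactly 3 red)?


Hypergeometric: C(11,3)×C(16,2)/C(27,5)
= 165×120/80730 = 220/897

P(X=3) = 220/897 ≈ 24.53%


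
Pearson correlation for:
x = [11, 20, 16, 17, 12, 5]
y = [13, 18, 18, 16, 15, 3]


n=6, Σx=81, Σy=83, Σxy=1258, Σx²=1235, Σy²=1307
r = (6×1258 - 81×83)/√((6×1235 - 81²)(6×1307 - 83²))
= 825/√(849×953) = 825/√809097 ≈ 825/899.4982 ≈ 0.9172

r ≈ 0.9172


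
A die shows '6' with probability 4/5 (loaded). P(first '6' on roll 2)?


Geometric: P(X=2) = (1-p)^(k-1)×p = (1/5)^1×4/5 = 4/25

P(X=2) = 4/25 ≈ 16.00%


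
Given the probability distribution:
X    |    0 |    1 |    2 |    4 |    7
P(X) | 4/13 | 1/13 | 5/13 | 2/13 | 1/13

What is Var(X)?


E[X] = 2
E[X²] = 102/13
Var(X) = E[X²] - (E[X])² = 102/13 - 4 = 50/13

Var(X) = 50/13 ≈ 3.8462


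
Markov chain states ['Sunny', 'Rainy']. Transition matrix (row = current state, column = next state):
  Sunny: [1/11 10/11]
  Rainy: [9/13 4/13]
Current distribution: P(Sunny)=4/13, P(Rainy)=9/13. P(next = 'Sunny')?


P(next=Sunny) = Σᵢ P(now=i)×P(i→Sunny)
= 4/13×1/11 + 9/13×9/13
= 4/143 + 81/169 = 943/1859

P = 943/1859 ≈ 0.5073


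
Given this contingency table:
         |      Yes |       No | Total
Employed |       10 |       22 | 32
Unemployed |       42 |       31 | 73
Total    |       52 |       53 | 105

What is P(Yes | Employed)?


P(Yes | Employed) = 10/(10+22) = 10/32 = 5/16

P(Yes|Employed) = 5/16 ≈ 31.25%


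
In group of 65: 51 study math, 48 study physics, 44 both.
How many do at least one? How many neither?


|A∪B| = 51+48-44 = 55
Neither = 65-55 = 10

At least one: 55; Neither: 10


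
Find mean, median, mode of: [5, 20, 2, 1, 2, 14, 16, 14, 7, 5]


Sorted: [1, 2, 2, 5, 5, 7, 14, 14, 16, 20]
Mean = 86/10 = 43/5
Median = 6
Freq: {5: 2, 20: 1, 2: 2, 1: 1, 14: 2, 16: 1, 7: 1}
Mode: [2, 5, 14]

Mean=43/5, Median=6, Mode=[2, 5, 14]


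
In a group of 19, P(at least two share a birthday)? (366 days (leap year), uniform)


P(all different) = Π(366-i)/366 for i=0..18
= 0.621705
P(match) = 1 - 0.621705 = 0.378295

P ≈ 0.3783 ≈ 37.83%


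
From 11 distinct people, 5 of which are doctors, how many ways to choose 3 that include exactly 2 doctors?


Choose 2 of the 5 doctors and 1 of the other 6 people:
C(5,2)×C(6,1) = 10×6 = 60

60


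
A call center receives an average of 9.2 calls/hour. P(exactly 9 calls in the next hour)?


Poisson(λ=9.2): P(X=9) = e^(-λ)×λ^k/k!
= e^(-9.2) × 9.2^9 / 9!
≈ 0.0001010394018 × 472161363.287 / 362880 ≈ 0.131467

P(X=9) ≈ 0.131467 ≈ 13.15%


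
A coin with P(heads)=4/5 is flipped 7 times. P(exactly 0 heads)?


Binomial: P(X=0) = C(7,0)×p^0×(1-p)^7
= 1 × 1 × 1/78125 = 1/78125

P(X=0) = 1/78125 ≈ 0.00%


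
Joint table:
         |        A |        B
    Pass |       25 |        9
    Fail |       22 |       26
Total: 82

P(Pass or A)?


P(Pass∨A) = P(Pass) + P(A) - P(Pass∧A)
= (34 + 47 - 25)/82 = 56/82 = 28/41

P = 28/41 ≈ 68.29%


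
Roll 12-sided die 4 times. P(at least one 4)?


P(no 4)^4 = (11/12)^4 = 14641/20736
P(≥1) = 1 - 14641/20736 = 6095/20736

P = 6095/20736 ≈ 29.39%


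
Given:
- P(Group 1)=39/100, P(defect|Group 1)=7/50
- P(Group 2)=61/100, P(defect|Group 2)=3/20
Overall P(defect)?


P(B) = Σ P(B|Aᵢ)×P(Aᵢ)
  7/50×39/100 = 273/5000
  3/20×61/100 = 183/2000
Sum = 1461/10000

P(defect) = 1461/10000 ≈ 14.61%


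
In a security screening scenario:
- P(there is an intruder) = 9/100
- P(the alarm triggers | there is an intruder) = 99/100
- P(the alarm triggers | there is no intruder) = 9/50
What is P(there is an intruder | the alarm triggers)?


Using Bayes' theorem:
P(A|B) = P(B|A)·P(A) / P(B)

P(the alarm triggers) = 99/100 × 9/100 + 9/50 × 91/100
= 891/10000 + 819/5000 = 2529/10000

P(there is an intruder|the alarm triggers) = (891/10000) / (2529/10000) = 99/281

P(there is an intruder|the alarm triggers) = 99/281 ≈ 35.23%


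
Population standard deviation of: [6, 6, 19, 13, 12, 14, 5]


Mean = 75/7
  (6-75/7)²=1089/49
  (6-75/7)²=1089/49
  (19-75/7)²=3364/49
  (13-75/7)²=256/49
  (12-75/7)²=81/49
  (14-75/7)²=529/49
  (5-75/7)²=1600/49
Σ(x-μ)² = 1144/7
σ² = (1144/7)/7 = 1144/49

σ = √(1144/49) ≈ 4.8319


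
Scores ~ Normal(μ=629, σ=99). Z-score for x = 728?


z = (x - μ)/σ = (728 - 629)/99 = 1.0

z = 1.0


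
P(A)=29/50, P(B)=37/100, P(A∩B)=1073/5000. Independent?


P(A)×P(B) = 1073/5000
P(A∩B) = 1073/5000
Equal ✓ → Independent

Yes, independent


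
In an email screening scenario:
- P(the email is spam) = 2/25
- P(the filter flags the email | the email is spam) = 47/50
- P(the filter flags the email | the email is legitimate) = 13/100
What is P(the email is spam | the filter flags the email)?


Using Bayes' theorem:
P(A|B) = P(B|A)·P(A) / P(B)

P(the filter flags the email) = 47/50 × 2/25 + 13/100 × 23/25
= 47/625 + 299/2500 = 487/2500

P(the email is spam|the filter flags the email) = (47/625) / (487/2500) = 188/487

P(the email is spam|the filter flags the email) = 188/487 ≈ 38.60%


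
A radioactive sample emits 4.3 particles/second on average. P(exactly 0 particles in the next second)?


Poisson(λ=4.3): P(X=0) = e^(-λ)×λ^k/k!
= e^(-4.3) × 4.3^0 / 0!
≈ 0.01356855901 × 1 / 1 ≈ 0.013569

P(X=0) ≈ 0.013569 ≈ 1.36%


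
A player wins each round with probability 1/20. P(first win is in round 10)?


Geometric: P(X=10) = (1-p)^(k-1)×p = (19/20)^9×1/20 = 322687697779/10240000000000

P(X=10) = 322687697779/10240000000000 ≈ 3.15%


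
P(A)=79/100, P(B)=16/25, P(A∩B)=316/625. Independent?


P(A)×P(B) = 316/625
P(A∩B) = 316/625
Equal ✓ → Independent

Yes, independent


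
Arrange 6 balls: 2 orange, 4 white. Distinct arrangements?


6!/(2!×4!) = 15

15


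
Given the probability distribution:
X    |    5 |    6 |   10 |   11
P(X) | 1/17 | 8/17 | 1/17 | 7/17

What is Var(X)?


E[X] = 140/17
E[X²] = 1260/17
Var(X) = E[X²] - (E[X])² = 1260/17 - 19600/289 = 1820/289

Var(X) = 1820/289 ≈ 6.2976


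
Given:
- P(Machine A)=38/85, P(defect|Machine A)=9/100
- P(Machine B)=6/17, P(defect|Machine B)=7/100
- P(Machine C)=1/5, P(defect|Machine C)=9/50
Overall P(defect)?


P(B) = Σ P(B|Aᵢ)×P(Aᵢ)
  9/100×38/85 = 171/4250
  7/100×6/17 = 21/850
  9/50×1/5 = 9/250
Sum = 429/4250

P(defect) = 429/4250 ≈ 10.09%


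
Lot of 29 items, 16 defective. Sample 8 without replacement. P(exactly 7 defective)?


Hypergeometric: C(16,7)×C(13,1)/C(29,8)
= 11440×13/4292145 = 208/6003

P(X=7) = 208/6003 ≈ 3.46%


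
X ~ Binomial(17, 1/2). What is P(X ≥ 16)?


P(X ≥ 16) = Σ P(X=i) for i=16..17
P(X=16) = 17/131072
P(X=17) = 1/131072
Sum = 9/65536

P(X ≥ 16) = 9/65536 ≈ 0.01%


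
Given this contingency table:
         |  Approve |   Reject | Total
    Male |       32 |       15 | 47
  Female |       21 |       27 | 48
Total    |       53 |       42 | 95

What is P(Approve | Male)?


P(Approve | Male) = 32/(32+15) = 32/47

P(Approve|Male) = 32/47 ≈ 68.09%


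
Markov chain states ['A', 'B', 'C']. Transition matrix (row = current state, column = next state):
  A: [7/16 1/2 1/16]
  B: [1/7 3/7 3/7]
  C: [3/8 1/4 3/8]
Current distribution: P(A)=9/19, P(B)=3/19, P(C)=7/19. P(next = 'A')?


P(next=A) = Σᵢ P(now=i)×P(i→A)
= 9/19×7/16 + 3/19×1/7 + 7/19×3/8
= 63/304 + 3/133 + 21/152 = 783/2128

P = 783/2128 ≈ 0.3680


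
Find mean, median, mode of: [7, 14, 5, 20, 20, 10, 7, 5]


Sorted: [5, 5, 7, 7, 10, 14, 20, 20]
Mean = 88/8 = 11
Median = 17/2
Freq: {7: 2, 14: 1, 5: 2, 20: 2, 10: 1}
Mode: [5, 7, 20]

Mean=11, Median=17/2, Mode=[5, 7, 20]


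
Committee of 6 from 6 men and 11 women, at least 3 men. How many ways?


Count by #men:
  3M,3W: C(6,3)×C(11,3)=3300
  4M,2W: C(6,4)×C(11,2)=825
  5M,1W: C(6,5)×C(11,1)=66
  6M,0W: C(6,6)×C(11,0)=1
Total = 4192

4192
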